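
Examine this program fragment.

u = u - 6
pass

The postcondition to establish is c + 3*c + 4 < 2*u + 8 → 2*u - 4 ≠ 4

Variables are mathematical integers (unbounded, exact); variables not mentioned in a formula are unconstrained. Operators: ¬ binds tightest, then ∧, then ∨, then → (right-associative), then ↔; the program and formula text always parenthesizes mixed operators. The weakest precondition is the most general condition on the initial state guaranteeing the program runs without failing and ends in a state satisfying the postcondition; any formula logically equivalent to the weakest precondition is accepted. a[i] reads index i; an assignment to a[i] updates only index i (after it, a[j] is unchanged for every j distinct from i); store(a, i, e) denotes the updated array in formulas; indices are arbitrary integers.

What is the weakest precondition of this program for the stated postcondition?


Working backward. After the program, the postcondition c + 3*c + 4 < 2*u + 8 → 2*u - 4 ≠ 4 must hold; in canonical form it is 4*c < 2*u + 4 → 2*u ≠ 8.
Before skip: 4*c < 2*u + 4 → 2*u ≠ 8
Before u := u - 6: 4*c < 2*u - 8 → 2*u ≠ 20
Answer: WP = 4*c < 2*u - 8 → 2*u ≠ 20


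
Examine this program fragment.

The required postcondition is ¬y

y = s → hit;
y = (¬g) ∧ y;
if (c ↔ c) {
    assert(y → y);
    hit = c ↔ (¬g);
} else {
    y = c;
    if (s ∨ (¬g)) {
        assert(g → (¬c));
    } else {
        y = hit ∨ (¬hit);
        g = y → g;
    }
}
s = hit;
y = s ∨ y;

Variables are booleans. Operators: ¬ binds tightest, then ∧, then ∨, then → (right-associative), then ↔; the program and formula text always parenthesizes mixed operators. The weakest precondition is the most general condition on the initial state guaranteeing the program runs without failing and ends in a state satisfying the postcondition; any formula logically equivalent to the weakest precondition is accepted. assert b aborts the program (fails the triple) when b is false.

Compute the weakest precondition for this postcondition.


Working backward. After the program, ¬y must hold.
Before y := s ∨ y: ¬(s ∨ y)
Before s := hit: ¬(hit ∨ y)
Then branch requires ¬((c ↔ (¬g)) ∨ y); else branch requires ((s ∨ (¬g)) → ((g → (¬c)) ∧ (¬(hit ∨ c)))) ∧ (s ∨ (¬g)).
Before the if: ¬((c ↔ (¬g)) ∨ y)
Before y := (¬g) ∧ y: ¬((c ↔ (¬g)) ∨ ((¬g) ∧ y))
Before y := s → hit: ¬((c ↔ (¬g)) ∨ ((¬g) ∧ (s → hit)))
Answer: WP = ¬((c ↔ (¬g)) ∨ ((¬g) ∧ (s → hit)))


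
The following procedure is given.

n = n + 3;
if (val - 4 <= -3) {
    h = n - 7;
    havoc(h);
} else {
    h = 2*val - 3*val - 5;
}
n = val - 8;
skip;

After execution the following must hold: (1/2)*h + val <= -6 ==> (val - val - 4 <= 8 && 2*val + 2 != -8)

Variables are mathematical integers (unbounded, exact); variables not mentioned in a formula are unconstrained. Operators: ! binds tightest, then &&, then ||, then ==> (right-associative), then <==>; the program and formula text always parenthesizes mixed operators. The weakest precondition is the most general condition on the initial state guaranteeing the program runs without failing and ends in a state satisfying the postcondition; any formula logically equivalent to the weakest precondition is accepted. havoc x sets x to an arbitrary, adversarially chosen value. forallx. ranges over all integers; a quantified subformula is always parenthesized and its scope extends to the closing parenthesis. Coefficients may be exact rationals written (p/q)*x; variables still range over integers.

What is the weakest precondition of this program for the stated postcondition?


Working backward. After the program, the postcondition (1/2)*h + val <= -6 ==> (val - val - 4 <= 8 && 2*val + 2 != -8) must hold; in canonical form it is (1/2)*h + val <= -6 ==> 2*val != -10.
Before skip: (1/2)*h + val <= -6 ==> 2*val != -10
Before n := val - 8: (1/2)*h + val <= -6 ==> 2*val != -10
Then branch requires forall h_1. ((1/2)*h_1 + val <= -6 ==> 2*val != -10); else branch requires (1/2)*val <= -7/2 ==> 2*val != -10.
Before the if: (val <= 1 ==> (forall h_1. ((1/2)*h_1 + val <= -6 ==> 2*val != -10))) && ((!(val <= 1)) ==> ((1/2)*val <= -7/2 ==> 2*val != -10))
Before n := n + 3: (val <= 1 ==> (forall h_1. ((1/2)*h_1 + val <= -6 ==> 2*val != -10))) && ((!(val <= 1)) ==> ((1/2)*val <= -7/2 ==> 2*val != -10))
Answer: WP = (val <= 1 ==> (forall h_1. ((1/2)*h_1 + val <= -6 ==> 2*val != -10))) && ((!(val <= 1)) ==> ((1/2)*val <= -7/2 ==> 2*val != -10))


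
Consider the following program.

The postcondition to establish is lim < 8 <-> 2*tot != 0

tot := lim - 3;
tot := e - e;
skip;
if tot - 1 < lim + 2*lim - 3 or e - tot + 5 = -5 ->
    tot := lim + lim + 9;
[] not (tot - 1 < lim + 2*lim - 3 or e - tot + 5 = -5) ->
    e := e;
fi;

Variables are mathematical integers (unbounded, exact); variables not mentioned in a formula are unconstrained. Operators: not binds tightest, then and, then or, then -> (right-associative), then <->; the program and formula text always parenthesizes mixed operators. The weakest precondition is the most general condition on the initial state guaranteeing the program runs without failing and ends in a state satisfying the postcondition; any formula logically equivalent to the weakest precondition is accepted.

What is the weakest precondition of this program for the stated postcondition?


Working backward. After the program, lim < 8 <-> 2*tot != 0 must hold.
Then branch requires lim < 8 <-> 4*lim != -18; else branch requires lim < 8 <-> 2*tot != 0.
Before the if: ((tot < 3*lim - 2 or e = tot - 10) -> (lim < 8 <-> 4*lim != -18)) and ((not (tot < 3*lim - 2 or e = tot - 10)) -> (lim < 8 <-> 2*tot != 0))
Before skip: ((tot < 3*lim - 2 or e = tot - 10) -> (lim < 8 <-> 4*lim != -18)) and ((not (tot < 3*lim - 2 or e = tot - 10)) -> (lim < 8 <-> 2*tot != 0))
Before tot := e - e: ((3*lim > 2 or e = -10) -> (lim < 8 <-> 4*lim != -18)) and ((not (3*lim > 2 or e = -10)) -> (not (lim < 8)))
Before tot := lim - 3: ((3*lim > 2 or e = -10) -> (lim < 8 <-> 4*lim != -18)) and ((not (3*lim > 2 or e = -10)) -> (not (lim < 8)))
Answer: WP = ((3*lim > 2 or e = -10) -> (lim < 8 <-> 4*lim != -18)) and ((not (3*lim > 2 or e = -10)) -> (not (lim < 8)))


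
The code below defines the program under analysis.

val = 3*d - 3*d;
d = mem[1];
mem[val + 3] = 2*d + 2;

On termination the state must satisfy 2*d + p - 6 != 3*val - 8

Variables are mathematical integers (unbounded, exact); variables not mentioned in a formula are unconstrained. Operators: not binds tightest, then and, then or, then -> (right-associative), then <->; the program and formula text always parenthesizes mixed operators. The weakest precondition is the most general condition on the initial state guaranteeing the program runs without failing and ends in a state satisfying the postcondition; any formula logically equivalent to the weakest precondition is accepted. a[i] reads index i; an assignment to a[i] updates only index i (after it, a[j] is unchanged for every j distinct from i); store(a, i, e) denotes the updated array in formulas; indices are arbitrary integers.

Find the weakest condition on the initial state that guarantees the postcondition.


Working backward. After the program, the postcondition 2*d + p - 6 != 3*val - 8 must hold; in canonical form it is 2*d + p != 3*val - 2.
Before mem[val + 3] := 2*d + 2: 2*d + p != 3*val - 2
Before d := mem[1]: 2*mem[1] + p != 3*val - 2
Before val := 3*d - 3*d: 2*mem[1] + p != -2
Answer: WP = 2*mem[1] + p != -2


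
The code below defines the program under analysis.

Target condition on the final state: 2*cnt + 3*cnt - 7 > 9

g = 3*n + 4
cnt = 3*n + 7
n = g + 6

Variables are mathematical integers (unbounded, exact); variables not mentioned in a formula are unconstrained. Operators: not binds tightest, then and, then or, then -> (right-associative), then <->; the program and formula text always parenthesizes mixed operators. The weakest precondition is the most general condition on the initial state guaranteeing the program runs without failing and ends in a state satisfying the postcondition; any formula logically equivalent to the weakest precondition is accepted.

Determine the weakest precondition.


Working backward. After the program, the postcondition 2*cnt + 3*cnt - 7 > 9 must hold; in canonical form it is 5*cnt > 16.
Before n := g + 6: 5*cnt > 16
Before cnt := 3*n + 7: 15*n > -19
Before g := 3*n + 4: 15*n > -19
Answer: WP = 15*n > -19


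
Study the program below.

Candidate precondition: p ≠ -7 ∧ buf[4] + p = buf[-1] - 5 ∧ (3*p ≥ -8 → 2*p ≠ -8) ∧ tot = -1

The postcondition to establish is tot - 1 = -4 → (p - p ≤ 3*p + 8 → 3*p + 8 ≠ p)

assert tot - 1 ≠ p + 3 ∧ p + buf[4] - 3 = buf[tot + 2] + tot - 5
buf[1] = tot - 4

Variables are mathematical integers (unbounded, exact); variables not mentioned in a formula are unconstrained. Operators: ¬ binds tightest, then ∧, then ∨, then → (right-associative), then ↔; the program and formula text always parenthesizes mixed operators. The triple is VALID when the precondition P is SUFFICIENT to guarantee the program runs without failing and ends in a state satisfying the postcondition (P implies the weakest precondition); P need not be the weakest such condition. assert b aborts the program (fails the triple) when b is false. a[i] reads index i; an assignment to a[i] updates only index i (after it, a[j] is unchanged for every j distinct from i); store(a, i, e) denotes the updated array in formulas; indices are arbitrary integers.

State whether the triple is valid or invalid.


Working backward. After the program, the postcondition tot - 1 = -4 → (p - p ≤ 3*p + 8 → 3*p + 8 ≠ p) must hold; in canonical form it is tot = -3 → (3*p ≥ -8 → 2*p ≠ -8).
Before buf[1] := tot - 4: tot = -3 → (3*p ≥ -8 → 2*p ≠ -8)
Before assert tot - 1 ≠ p + 3 ∧ p + buf[4] - 3 = buf[tot + 2] + tot - 5: tot ≠ p + 4 ∧ buf[4] + p = buf[tot + 2] + tot - 2 ∧ (tot = -3 → (3*p ≥ -8 → 2*p ≠ -8))
The weakest precondition is tot ≠ p + 4 ∧ buf[4] + p = buf[tot + 2] + tot - 2 ∧ (tot = -3 → (3*p ≥ -8 → 2*p ≠ -8)).
Check whether p ≠ -7 ∧ buf[4] + p = buf[-1] - 5 ∧ (3*p ≥ -8 → 2*p ≠ -8) ∧ tot = -1 implies it.
Countermodel: at the initial state buf = {[-1] = 0, [1] = -3, [4] = 3, elsewhere 0}, p = -8, tot = -1, the precondition holds but the weakest precondition fails.
Answer: invalid


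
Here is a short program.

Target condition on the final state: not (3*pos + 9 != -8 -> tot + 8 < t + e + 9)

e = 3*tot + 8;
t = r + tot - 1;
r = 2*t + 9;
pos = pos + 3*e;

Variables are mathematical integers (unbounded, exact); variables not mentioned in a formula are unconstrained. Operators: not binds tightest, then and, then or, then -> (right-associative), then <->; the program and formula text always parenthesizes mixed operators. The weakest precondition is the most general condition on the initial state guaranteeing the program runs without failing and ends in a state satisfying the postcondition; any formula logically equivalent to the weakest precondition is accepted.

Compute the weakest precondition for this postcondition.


Working backward. After the program, the postcondition not (3*pos + 9 != -8 -> tot + 8 < t + e + 9) must hold; in canonical form it is not (3*pos != -17 -> tot < e + t + 1).
Before pos := pos + 3*e: not (9*e + 3*pos != -17 -> tot < e + t + 1)
Before r := 2*t + 9: not (9*e + 3*pos != -17 -> tot < e + t + 1)
Before t := r + tot - 1: not (9*e + 3*pos != -17 -> e + r > 0)
Before e := 3*tot + 8: not (3*pos + 27*tot != -89 -> r + 3*tot > -8)
Answer: WP = not (3*pos + 27*tot != -89 -> r + 3*tot > -8)


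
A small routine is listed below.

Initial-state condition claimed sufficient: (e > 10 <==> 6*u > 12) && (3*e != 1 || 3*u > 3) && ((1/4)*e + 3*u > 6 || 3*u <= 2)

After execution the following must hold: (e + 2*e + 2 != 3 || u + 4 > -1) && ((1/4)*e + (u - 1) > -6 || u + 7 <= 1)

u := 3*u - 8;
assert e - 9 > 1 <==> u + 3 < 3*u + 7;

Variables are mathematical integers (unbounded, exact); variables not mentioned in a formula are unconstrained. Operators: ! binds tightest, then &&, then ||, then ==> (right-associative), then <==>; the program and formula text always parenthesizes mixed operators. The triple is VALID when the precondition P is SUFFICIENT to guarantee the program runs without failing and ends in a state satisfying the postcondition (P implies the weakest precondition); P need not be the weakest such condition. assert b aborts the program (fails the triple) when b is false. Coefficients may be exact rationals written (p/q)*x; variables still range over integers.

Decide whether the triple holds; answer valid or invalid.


Working backward. After the program, the postcondition (e + 2*e + 2 != 3 || u + 4 > -1) && ((1/4)*e + (u - 1) > -6 || u + 7 <= 1) must hold; in canonical form it is (3*e != 1 || u > -5) && ((1/4)*e + u > -5 || u <= -6).
Before assert e - 9 > 1 <==> u + 3 < 3*u + 7: (e > 10 <==> 2*u > -4) && (3*e != 1 || u > -5) && ((1/4)*e + u > -5 || u <= -6)
Before u := 3*u - 8: (e > 10 <==> 6*u > 12) && (3*e != 1 || 3*u > 3) && ((1/4)*e + 3*u > 3 || 3*u <= 2)
The weakest precondition is (e > 10 <==> 6*u > 12) && (3*e != 1 || 3*u > 3) && ((1/4)*e + 3*u > 3 || 3*u <= 2).
Check whether (e > 10 <==> 6*u > 12) && (3*e != 1 || 3*u > 3) && ((1/4)*e + 3*u > 6 || 3*u <= 2) implies it.
Every state satisfying the precondition satisfies the weakest precondition: the implication holds.
Answer: valid


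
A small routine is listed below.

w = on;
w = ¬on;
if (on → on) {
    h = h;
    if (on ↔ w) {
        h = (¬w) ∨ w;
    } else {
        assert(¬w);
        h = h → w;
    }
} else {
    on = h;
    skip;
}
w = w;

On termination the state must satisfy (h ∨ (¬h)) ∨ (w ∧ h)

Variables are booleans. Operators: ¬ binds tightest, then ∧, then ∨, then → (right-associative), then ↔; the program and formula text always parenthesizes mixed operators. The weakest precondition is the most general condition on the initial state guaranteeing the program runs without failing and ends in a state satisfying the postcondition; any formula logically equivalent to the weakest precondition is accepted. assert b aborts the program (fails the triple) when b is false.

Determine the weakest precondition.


Working backward. After the program, the postcondition (h ∨ (¬h)) ∨ (w ∧ h) must hold; in canonical form it is true.
Before w := w: true
Then branch requires (¬(on ↔ w)) → (¬w); else branch requires true.
Before the if: (¬(on ↔ w)) → (¬w)
Before w := ¬on: (¬(on ↔ (¬on))) → on
Before w := on: (¬(on ↔ (¬on))) → on
Answer: WP = (¬(on ↔ (¬on))) → on


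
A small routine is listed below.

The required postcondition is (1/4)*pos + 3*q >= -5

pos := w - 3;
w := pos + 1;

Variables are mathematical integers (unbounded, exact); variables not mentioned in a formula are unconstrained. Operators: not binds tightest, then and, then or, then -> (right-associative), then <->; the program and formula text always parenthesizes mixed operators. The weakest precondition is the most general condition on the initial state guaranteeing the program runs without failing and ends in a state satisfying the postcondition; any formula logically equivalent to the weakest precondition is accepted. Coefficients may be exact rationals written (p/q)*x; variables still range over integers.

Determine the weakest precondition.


Working backward. After the program, (1/4)*pos + 3*q >= -5 must hold.
Before w := pos + 1: (1/4)*pos + 3*q >= -5
Before pos := w - 3: 3*q + (1/4)*w >= -17/4
Answer: WP = 3*q + (1/4)*w >= -17/4


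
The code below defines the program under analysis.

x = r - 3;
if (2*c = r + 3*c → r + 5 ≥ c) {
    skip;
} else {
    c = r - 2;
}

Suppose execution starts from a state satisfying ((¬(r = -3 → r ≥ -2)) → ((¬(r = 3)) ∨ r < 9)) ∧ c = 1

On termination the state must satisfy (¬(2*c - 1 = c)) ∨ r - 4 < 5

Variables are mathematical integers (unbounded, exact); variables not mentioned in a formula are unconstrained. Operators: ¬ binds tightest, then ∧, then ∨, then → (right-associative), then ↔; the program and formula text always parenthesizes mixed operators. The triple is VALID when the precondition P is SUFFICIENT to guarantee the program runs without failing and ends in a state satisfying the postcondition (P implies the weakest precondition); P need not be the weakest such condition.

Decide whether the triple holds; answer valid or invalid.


Working backward. After the program, the postcondition (¬(2*c - 1 = c)) ∨ r - 4 < 5 must hold; in canonical form it is (¬(c = 1)) ∨ r < 9.
Then branch requires (¬(c = 1)) ∨ r < 9; else branch requires (¬(r = 3)) ∨ r < 9.
Before the if: ((c + r = 0 → r ≥ c - 5) → ((¬(c = 1)) ∨ r < 9)) ∧ ((¬(c + r = 0 → r ≥ c - 5)) → ((¬(r = 3)) ∨ r < 9))
Before x := r - 3: ((c + r = 0 → r ≥ c - 5) → ((¬(c = 1)) ∨ r < 9)) ∧ ((¬(c + r = 0 → r ≥ c - 5)) → ((¬(r = 3)) ∨ r < 9))
The weakest precondition is ((c + r = 0 → r ≥ c - 5) → ((¬(c = 1)) ∨ r < 9)) ∧ ((¬(c + r = 0 → r ≥ c - 5)) → ((¬(r = 3)) ∨ r < 9)).
Check whether ((¬(r = -3 → r ≥ -2)) → ((¬(r = 3)) ∨ r < 9)) ∧ c = 1 implies it.
Countermodel: at the initial state c = 1, r = 9, the precondition holds but the weakest precondition fails.
Answer: invalid


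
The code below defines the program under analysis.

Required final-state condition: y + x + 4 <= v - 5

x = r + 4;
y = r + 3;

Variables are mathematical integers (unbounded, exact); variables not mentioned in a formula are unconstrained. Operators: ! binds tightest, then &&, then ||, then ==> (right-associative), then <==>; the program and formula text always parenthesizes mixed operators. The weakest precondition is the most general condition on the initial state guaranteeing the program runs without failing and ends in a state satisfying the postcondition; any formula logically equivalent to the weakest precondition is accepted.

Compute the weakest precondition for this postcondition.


Working backward. After the program, the postcondition y + x + 4 <= v - 5 must hold; in canonical form it is x + y <= v - 9.
Before y := r + 3: r + x <= v - 12
Before x := r + 4: 2*r <= v - 16
Answer: WP = 2*r <= v - 16


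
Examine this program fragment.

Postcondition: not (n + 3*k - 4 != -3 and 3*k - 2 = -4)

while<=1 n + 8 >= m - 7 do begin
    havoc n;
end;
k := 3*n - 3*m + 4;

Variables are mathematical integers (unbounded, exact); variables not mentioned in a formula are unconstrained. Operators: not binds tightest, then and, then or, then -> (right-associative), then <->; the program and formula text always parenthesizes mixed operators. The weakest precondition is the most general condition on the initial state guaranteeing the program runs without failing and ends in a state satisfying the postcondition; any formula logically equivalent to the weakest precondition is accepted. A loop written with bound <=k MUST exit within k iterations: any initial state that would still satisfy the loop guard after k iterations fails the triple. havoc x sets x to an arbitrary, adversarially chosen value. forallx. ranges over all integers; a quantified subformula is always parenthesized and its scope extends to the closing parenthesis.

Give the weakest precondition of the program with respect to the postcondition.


Working backward. After the program, the postcondition not (n + 3*k - 4 != -3 and 3*k - 2 = -4) must hold; in canonical form it is not (3*k + n != 1 and 3*k = -2).
Before k := 3*n - 3*m + 4: not (10*n != 9*m - 11 and 9*n = 9*m - 14)
Before the loop (bound <=1), unroll the exhaustion recursion (WP_0 = exit-now case; WP_j = one more guarded iteration, up to j = 1):
  WP_0: (not (n >= m - 15)) and (not (10*n != 9*m - 11 and 9*n = 9*m - 14))
  WP_1: (n >= m - 15 -> (forall n_1. ((not (n_1 >= m - 15)) and (not (10*n_1 != 9*m - 11 and 9*n_1 = 9*m - 14))))) and ((not (n >= m - 15)) -> (not (10*n != 9*m - 11 and 9*n = 9*m - 14)))
So before the loop: (n >= m - 15 -> (forall n_1. ((not (n_1 >= m - 15)) and (not (10*n_1 != 9*m - 11 and 9*n_1 = 9*m - 14))))) and ((not (n >= m - 15)) -> (not (10*n != 9*m - 11 and 9*n = 9*m - 14)))
Answer: WP = (n >= m - 15 -> (forall n_1. ((not (n_1 >= m - 15)) and (not (10*n_1 != 9*m - 11 and 9*n_1 = 9*m - 14))))) and ((not (n >= m - 15)) -> (not (10*n != 9*m - 11 and 9*n = 9*m - 14)))


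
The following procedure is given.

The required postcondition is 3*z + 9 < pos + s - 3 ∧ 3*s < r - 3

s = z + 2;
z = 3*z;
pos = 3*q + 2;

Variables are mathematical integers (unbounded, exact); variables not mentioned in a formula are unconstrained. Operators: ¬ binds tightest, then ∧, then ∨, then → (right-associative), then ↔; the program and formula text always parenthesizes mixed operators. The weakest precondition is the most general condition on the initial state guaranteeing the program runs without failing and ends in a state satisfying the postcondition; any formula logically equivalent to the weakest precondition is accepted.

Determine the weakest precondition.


Working backward. After the program, the postcondition 3*z + 9 < pos + s - 3 ∧ 3*s < r - 3 must hold; in canonical form it is 3*z < pos + s - 12 ∧ 3*s < r - 3.
Before pos := 3*q + 2: 3*z < 3*q + s - 10 ∧ 3*s < r - 3
Before z := 3*z: 9*z < 3*q + s - 10 ∧ 3*s < r - 3
Before s := z + 2: 8*z < 3*q - 8 ∧ 3*z < r - 9
Answer: WP = 8*z < 3*q - 8 ∧ 3*z < r - 9


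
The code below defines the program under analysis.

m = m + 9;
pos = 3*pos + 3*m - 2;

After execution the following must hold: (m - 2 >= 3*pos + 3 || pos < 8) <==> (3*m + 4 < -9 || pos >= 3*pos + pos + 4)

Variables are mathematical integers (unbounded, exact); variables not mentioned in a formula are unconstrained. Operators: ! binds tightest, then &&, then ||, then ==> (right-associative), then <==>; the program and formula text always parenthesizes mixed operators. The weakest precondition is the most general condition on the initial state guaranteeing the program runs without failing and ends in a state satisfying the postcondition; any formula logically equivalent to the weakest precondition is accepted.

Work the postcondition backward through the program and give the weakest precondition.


Working backward. After the program, the postcondition (m - 2 >= 3*pos + 3 || pos < 8) <==> (3*m + 4 < -9 || pos >= 3*pos + pos + 4) must hold; in canonical form it is (m >= 3*pos + 5 || pos < 8) <==> (3*m < -13 || 3*pos <= -4).
Before pos := 3*pos + 3*m - 2: (8*m + 9*pos <= 1 || 3*m + 3*pos < 10) <==> (3*m < -13 || 9*m + 9*pos <= 2)
Before m := m + 9: (8*m + 9*pos <= -71 || 3*m + 3*pos < -17) <==> (3*m < -40 || 9*m + 9*pos <= -79)
Answer: WP = (8*m + 9*pos <= -71 || 3*m + 3*pos < -17) <==> (3*m < -40 || 9*m + 9*pos <= -79)


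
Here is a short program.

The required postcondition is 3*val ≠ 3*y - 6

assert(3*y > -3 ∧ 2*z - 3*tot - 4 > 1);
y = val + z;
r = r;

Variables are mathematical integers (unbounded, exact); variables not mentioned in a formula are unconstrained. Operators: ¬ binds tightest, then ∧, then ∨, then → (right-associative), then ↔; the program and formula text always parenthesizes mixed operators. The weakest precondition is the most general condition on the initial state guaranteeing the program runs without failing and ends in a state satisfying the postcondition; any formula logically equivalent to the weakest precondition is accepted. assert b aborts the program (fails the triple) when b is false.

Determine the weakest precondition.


Working backward. After the program, 3*val ≠ 3*y - 6 must hold.
Before r := r: 3*val ≠ 3*y - 6
Before y := val + z: 3*z ≠ 6
Before assert 3*y > -3 ∧ 2*z - 3*tot - 4 > 1: 3*y > -3 ∧ 2*z > 3*tot + 5 ∧ 3*z ≠ 6
Answer: WP = 3*y > -3 ∧ 2*z > 3*tot + 5 ∧ 3*z ≠ 6


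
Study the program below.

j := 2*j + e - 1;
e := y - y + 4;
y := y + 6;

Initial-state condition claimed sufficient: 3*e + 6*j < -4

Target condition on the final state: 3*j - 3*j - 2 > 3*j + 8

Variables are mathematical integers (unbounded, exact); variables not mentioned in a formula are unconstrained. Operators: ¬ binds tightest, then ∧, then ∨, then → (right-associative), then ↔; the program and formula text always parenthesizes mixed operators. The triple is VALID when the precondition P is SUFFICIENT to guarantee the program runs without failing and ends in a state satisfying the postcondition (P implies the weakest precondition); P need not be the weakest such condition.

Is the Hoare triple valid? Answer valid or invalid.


Working backward. After the program, the postcondition 3*j - 3*j - 2 > 3*j + 8 must hold; in canonical form it is 3*j < -10.
Before y := y + 6: 3*j < -10
Before e := y - y + 4: 3*j < -10
Before j := 2*j + e - 1: 3*e + 6*j < -7
The weakest precondition is 3*e + 6*j < -7.
Check whether 3*e + 6*j < -4 implies it.
Countermodel: at the initial state e = -2, j = 0, the precondition holds but the weakest precondition fails.
Answer: invalid


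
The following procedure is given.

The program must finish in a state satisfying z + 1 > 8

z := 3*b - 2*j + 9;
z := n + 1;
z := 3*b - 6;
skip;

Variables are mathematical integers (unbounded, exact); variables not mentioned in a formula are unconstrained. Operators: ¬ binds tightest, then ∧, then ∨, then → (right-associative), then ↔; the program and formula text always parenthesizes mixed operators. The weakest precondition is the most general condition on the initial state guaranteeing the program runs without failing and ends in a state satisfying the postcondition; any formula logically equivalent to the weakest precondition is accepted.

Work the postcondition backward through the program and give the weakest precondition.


Working backward. After the program, the postcondition z + 1 > 8 must hold; in canonical form it is z > 7.
Before skip: z > 7
Before z := 3*b - 6: 3*b > 13
Before z := n + 1: 3*b > 13
Before z := 3*b - 2*j + 9: 3*b > 13
Answer: WP = 3*b > 13


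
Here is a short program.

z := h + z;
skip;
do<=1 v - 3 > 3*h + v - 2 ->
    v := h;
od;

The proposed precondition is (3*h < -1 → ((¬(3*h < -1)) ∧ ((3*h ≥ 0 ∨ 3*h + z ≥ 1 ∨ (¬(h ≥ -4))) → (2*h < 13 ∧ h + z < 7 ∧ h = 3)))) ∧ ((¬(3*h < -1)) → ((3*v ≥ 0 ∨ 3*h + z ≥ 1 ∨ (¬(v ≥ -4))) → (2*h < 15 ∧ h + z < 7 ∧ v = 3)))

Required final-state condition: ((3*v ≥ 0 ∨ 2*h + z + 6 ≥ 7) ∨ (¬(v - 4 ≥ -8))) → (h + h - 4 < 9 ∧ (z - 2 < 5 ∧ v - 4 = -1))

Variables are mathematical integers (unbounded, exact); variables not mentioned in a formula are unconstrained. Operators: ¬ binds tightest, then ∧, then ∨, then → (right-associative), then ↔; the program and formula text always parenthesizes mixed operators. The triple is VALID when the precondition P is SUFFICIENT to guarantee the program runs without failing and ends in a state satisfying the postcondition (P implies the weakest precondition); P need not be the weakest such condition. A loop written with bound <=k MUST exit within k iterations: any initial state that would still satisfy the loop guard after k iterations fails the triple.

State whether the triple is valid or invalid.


Working backward. After the program, the postcondition ((3*v ≥ 0 ∨ 2*h + z + 6 ≥ 7) ∨ (¬(v - 4 ≥ -8))) → (h + h - 4 < 9 ∧ (z - 2 < 5 ∧ v - 4 = -1)) must hold; in canonical form it is (3*v ≥ 0 ∨ 2*h + z ≥ 1 ∨ (¬(v ≥ -4))) → (2*h < 13 ∧ z < 7 ∧ v = 3).
Before the loop (bound <=1), unroll the exhaustion recursion (WP_0 = exit-now case; WP_j = one more guarded iteration, up to j = 1):
  WP_0: (¬(3*h < -1)) ∧ ((3*v ≥ 0 ∨ 2*h + z ≥ 1 ∨ (¬(v ≥ -4))) → (2*h < 13 ∧ z < 7 ∧ v = 3))
  WP_1: (3*h < -1 → ((¬(3*h < -1)) ∧ ((3*h ≥ 0 ∨ 2*h + z ≥ 1 ∨ (¬(h ≥ -4))) → (2*h < 13 ∧ z < 7 ∧ h = 3)))) ∧ ((¬(3*h < -1)) → ((3*v ≥ 0 ∨ 2*h + z ≥ 1 ∨ (¬(v ≥ -4))) → (2*h < 13 ∧ z < 7 ∧ v = 3)))
So before the loop: (3*h < -1 → ((¬(3*h < -1)) ∧ ((3*h ≥ 0 ∨ 2*h + z ≥ 1 ∨ (¬(h ≥ -4))) → (2*h < 13 ∧ z < 7 ∧ h = 3)))) ∧ ((¬(3*h < -1)) → ((3*v ≥ 0 ∨ 2*h + z ≥ 1 ∨ (¬(v ≥ -4))) → (2*h < 13 ∧ z < 7 ∧ v = 3)))
Before skip: (3*h < -1 → ((¬(3*h < -1)) ∧ ((3*h ≥ 0 ∨ 2*h + z ≥ 1 ∨ (¬(h ≥ -4))) → (2*h < 13 ∧ z < 7 ∧ h = 3)))) ∧ ((¬(3*h < -1)) → ((3*v ≥ 0 ∨ 2*h + z ≥ 1 ∨ (¬(v ≥ -4))) → (2*h < 13 ∧ z < 7 ∧ v = 3)))
Before z := h + z: (3*h < -1 → ((¬(3*h < -1)) ∧ ((3*h ≥ 0 ∨ 3*h + z ≥ 1 ∨ (¬(h ≥ -4))) → (2*h < 13 ∧ h + z < 7 ∧ h = 3)))) ∧ ((¬(3*h < -1)) → ((3*v ≥ 0 ∨ 3*h + z ≥ 1 ∨ (¬(v ≥ -4))) → (2*h < 13 ∧ h + z < 7 ∧ v = 3)))
The weakest precondition is (3*h < -1 → ((¬(3*h < -1)) ∧ ((3*h ≥ 0 ∨ 3*h + z ≥ 1 ∨ (¬(h ≥ -4))) → (2*h < 13 ∧ h + z < 7 ∧ h = 3)))) ∧ ((¬(3*h < -1)) → ((3*v ≥ 0 ∨ 3*h + z ≥ 1 ∨ (¬(v ≥ -4))) → (2*h < 13 ∧ h + z < 7 ∧ v = 3))).
Check whether (3*h < -1 → ((¬(3*h < -1)) ∧ ((3*h ≥ 0 ∨ 3*h + z ≥ 1 ∨ (¬(h ≥ -4))) → (2*h < 13 ∧ h + z < 7 ∧ h = 3)))) ∧ ((¬(3*h < -1)) → ((3*v ≥ 0 ∨ 3*h + z ≥ 1 ∨ (¬(v ≥ -4))) → (2*h < 15 ∧ h + z < 7 ∧ v = 3))) implies it.
Countermodel: at the initial state h = 7, v = 3, z = -1, the precondition holds but the weakest precondition fails.
Answer: invalid


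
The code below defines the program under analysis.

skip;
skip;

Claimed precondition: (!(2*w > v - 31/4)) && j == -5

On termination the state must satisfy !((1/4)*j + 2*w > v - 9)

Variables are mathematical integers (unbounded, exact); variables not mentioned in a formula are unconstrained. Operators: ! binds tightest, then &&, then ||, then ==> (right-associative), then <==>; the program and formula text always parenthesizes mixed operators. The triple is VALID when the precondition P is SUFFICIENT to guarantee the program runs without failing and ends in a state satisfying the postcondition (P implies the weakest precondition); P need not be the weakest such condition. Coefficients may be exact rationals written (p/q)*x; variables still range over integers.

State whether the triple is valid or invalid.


Working backward. After the program, !((1/4)*j + 2*w > v - 9) must hold.
Before skip: !((1/4)*j + 2*w > v - 9)
Before skip: !((1/4)*j + 2*w > v - 9)
The weakest precondition is !((1/4)*j + 2*w > v - 9).
Check whether (!(2*w > v - 31/4)) && j == -5 implies it.
Every state satisfying the precondition satisfies the weakest precondition: the implication holds.
Answer: valid


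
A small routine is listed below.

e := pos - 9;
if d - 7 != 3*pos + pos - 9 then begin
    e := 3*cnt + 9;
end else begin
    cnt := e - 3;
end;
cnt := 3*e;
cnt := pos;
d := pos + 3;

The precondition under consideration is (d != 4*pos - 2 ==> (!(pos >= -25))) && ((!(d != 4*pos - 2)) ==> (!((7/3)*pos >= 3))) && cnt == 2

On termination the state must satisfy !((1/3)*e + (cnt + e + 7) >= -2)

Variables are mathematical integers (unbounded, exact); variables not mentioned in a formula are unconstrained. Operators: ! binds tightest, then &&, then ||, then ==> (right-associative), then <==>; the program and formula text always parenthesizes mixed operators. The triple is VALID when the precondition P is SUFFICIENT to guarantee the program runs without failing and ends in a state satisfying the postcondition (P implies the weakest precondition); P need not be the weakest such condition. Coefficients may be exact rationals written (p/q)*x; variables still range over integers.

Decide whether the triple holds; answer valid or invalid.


Working backward. After the program, the postcondition !((1/3)*e + (cnt + e + 7) >= -2) must hold; in canonical form it is !(cnt + (4/3)*e >= -9).
Before d := pos + 3: !(cnt + (4/3)*e >= -9)
Before cnt := pos: !((4/3)*e + pos >= -9)
Before cnt := 3*e: !((4/3)*e + pos >= -9)
Then branch requires !(4*cnt + pos >= -21); else branch requires !((4/3)*e + pos >= -9).
Before the if: (d != 4*pos - 2 ==> (!(4*cnt + pos >= -21))) && ((!(d != 4*pos - 2)) ==> (!((4/3)*e + pos >= -9)))
Before e := pos - 9: (d != 4*pos - 2 ==> (!(4*cnt + pos >= -21))) && ((!(d != 4*pos - 2)) ==> (!((7/3)*pos >= 3)))
The weakest precondition is (d != 4*pos - 2 ==> (!(4*cnt + pos >= -21))) && ((!(d != 4*pos - 2)) ==> (!((7/3)*pos >= 3))).
Check whether (d != 4*pos - 2 ==> (!(pos >= -25))) && ((!(d != 4*pos - 2)) ==> (!((7/3)*pos >= 3))) && cnt == 2 implies it.
Countermodel: at the initial state cnt = 2, d = -117, pos = -29, the precondition holds but the weakest precondition fails.
Answer: invalid


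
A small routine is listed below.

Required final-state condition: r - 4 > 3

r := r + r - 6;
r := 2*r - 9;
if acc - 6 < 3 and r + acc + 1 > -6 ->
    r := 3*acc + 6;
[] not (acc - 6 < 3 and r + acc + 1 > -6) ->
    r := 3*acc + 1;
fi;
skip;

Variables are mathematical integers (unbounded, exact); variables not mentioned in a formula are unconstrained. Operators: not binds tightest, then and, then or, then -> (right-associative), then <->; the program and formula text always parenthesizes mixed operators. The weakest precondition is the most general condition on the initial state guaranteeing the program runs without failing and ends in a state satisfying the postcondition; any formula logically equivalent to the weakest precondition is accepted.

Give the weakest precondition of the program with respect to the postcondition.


Working backward. After the program, the postcondition r - 4 > 3 must hold; in canonical form it is r > 7.
Before skip: r > 7
Then branch requires 3*acc > 1; else branch requires 3*acc > 6.
Before the if: ((acc < 9 and acc + r > -7) -> 3*acc > 1) and ((not (acc < 9 and acc + r > -7)) -> 3*acc > 6)
Before r := 2*r - 9: ((acc < 9 and acc + 2*r > 2) -> 3*acc > 1) and ((not (acc < 9 and acc + 2*r > 2)) -> 3*acc > 6)
Before r := r + r - 6: ((acc < 9 and acc + 4*r > 14) -> 3*acc > 1) and ((not (acc < 9 and acc + 4*r > 14)) -> 3*acc > 6)
Answer: WP = ((acc < 9 and acc + 4*r > 14) -> 3*acc > 1) and ((not (acc < 9 and acc + 4*r > 14)) -> 3*acc > 6)


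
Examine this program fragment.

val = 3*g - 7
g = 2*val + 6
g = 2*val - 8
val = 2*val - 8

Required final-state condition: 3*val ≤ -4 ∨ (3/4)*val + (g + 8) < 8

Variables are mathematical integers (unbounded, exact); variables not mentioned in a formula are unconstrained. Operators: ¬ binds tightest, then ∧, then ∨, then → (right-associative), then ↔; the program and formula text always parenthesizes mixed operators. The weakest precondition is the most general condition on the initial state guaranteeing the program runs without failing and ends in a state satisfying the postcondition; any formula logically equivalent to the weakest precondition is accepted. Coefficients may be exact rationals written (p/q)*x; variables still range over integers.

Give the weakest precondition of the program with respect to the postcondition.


Working backward. After the program, the postcondition 3*val ≤ -4 ∨ (3/4)*val + (g + 8) < 8 must hold; in canonical form it is 3*val ≤ -4 ∨ g + (3/4)*val < 0.
Before val := 2*val - 8: 6*val ≤ 20 ∨ g + (3/2)*val < 6
Before g := 2*val - 8: 6*val ≤ 20 ∨ (7/2)*val < 14
Before g := 2*val + 6: 6*val ≤ 20 ∨ (7/2)*val < 14
Before val := 3*g - 7: 18*g ≤ 62 ∨ (21/2)*g < 77/2
Answer: WP = 18*g ≤ 62 ∨ (21/2)*g < 77/2


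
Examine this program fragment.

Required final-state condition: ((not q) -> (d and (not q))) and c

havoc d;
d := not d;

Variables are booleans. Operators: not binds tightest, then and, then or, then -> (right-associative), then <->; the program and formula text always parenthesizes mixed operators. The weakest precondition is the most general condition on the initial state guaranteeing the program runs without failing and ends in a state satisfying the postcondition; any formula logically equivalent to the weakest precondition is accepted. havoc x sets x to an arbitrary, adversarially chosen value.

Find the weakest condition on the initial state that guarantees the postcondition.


Working backward. After the program, ((not q) -> (d and (not q))) and c must hold.
Before d := not d: ((not q) -> ((not d) and (not q))) and c
Before havoc d: q and c
Answer: WP = q and c


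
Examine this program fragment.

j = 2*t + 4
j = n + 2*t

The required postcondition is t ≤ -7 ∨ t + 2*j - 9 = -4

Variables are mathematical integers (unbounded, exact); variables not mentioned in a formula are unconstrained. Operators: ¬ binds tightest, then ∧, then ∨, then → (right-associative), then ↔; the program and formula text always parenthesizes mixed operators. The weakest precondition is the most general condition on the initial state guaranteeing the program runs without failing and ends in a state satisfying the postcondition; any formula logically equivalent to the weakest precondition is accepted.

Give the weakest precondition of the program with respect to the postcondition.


Working backward. After the program, the postcondition t ≤ -7 ∨ t + 2*j - 9 = -4 must hold; in canonical form it is t ≤ -7 ∨ 2*j + t = 5.
Before j := n + 2*t: t ≤ -7 ∨ 2*n + 5*t = 5
Before j := 2*t + 4: t ≤ -7 ∨ 2*n + 5*t = 5
Answer: WP = t ≤ -7 ∨ 2*n + 5*t = 5


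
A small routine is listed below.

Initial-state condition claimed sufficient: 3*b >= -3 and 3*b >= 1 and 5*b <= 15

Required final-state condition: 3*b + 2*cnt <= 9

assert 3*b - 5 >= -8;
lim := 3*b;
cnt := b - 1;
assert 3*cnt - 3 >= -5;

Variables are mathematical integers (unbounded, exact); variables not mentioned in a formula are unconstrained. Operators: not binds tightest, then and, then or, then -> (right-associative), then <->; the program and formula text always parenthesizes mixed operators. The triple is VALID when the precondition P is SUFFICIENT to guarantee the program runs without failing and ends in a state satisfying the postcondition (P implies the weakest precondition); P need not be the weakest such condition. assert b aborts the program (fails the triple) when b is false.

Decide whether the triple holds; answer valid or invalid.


Working backward. After the program, 3*b + 2*cnt <= 9 must hold.
Before assert 3*cnt - 3 >= -5: 3*cnt >= -2 and 3*b + 2*cnt <= 9
Before cnt := b - 1: 3*b >= 1 and 5*b <= 11
Before lim := 3*b: 3*b >= 1 and 5*b <= 11
Before assert 3*b - 5 >= -8: 3*b >= -3 and 3*b >= 1 and 5*b <= 11
The weakest precondition is 3*b >= -3 and 3*b >= 1 and 5*b <= 11.
Check whether 3*b >= -3 and 3*b >= 1 and 5*b <= 15 implies it.
Countermodel: at the initial state b = 3, the precondition holds but the weakest precondition fails.
Answer: invalid


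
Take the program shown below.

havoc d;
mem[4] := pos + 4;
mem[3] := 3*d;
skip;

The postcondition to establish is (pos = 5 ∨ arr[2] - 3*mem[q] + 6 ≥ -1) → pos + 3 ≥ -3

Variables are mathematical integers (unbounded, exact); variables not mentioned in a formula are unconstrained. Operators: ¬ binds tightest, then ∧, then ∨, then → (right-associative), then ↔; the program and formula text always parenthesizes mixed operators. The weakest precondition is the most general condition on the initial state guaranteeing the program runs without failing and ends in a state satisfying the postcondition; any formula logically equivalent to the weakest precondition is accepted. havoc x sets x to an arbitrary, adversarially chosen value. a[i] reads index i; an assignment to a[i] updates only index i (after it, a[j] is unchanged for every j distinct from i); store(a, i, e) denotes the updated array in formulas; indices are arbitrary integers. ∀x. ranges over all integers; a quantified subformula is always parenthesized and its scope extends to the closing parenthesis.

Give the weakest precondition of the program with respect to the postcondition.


Working backward. After the program, the postcondition (pos = 5 ∨ arr[2] - 3*mem[q] + 6 ≥ -1) → pos + 3 ≥ -3 must hold; in canonical form it is (pos = 5 ∨ arr[2] ≥ 3*mem[q] - 7) → pos ≥ -6.
Before skip: (pos = 5 ∨ arr[2] ≥ 3*mem[q] - 7) → pos ≥ -6
Before mem[3] := 3*d: (pos = 5 ∨ arr[2] ≥ 3*store(mem, 3, 3*d)[q] - 7) → pos ≥ -6
Before mem[4] := pos + 4: (pos = 5 ∨ arr[2] ≥ 3*store(store(mem, 4, pos + 4), 3, 3*d)[q] - 7) → pos ≥ -6
Before havoc d: ∀d_1. ((pos = 5 ∨ arr[2] ≥ 3*store(store(mem, 4, pos + 4), 3, 3*d_1)[q] - 7) → pos ≥ -6)
Answer: WP = ∀d_1. ((pos = 5 ∨ arr[2] ≥ 3*store(store(mem, 4, pos + 4), 3, 3*d_1)[q] - 7) → pos ≥ -6)
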